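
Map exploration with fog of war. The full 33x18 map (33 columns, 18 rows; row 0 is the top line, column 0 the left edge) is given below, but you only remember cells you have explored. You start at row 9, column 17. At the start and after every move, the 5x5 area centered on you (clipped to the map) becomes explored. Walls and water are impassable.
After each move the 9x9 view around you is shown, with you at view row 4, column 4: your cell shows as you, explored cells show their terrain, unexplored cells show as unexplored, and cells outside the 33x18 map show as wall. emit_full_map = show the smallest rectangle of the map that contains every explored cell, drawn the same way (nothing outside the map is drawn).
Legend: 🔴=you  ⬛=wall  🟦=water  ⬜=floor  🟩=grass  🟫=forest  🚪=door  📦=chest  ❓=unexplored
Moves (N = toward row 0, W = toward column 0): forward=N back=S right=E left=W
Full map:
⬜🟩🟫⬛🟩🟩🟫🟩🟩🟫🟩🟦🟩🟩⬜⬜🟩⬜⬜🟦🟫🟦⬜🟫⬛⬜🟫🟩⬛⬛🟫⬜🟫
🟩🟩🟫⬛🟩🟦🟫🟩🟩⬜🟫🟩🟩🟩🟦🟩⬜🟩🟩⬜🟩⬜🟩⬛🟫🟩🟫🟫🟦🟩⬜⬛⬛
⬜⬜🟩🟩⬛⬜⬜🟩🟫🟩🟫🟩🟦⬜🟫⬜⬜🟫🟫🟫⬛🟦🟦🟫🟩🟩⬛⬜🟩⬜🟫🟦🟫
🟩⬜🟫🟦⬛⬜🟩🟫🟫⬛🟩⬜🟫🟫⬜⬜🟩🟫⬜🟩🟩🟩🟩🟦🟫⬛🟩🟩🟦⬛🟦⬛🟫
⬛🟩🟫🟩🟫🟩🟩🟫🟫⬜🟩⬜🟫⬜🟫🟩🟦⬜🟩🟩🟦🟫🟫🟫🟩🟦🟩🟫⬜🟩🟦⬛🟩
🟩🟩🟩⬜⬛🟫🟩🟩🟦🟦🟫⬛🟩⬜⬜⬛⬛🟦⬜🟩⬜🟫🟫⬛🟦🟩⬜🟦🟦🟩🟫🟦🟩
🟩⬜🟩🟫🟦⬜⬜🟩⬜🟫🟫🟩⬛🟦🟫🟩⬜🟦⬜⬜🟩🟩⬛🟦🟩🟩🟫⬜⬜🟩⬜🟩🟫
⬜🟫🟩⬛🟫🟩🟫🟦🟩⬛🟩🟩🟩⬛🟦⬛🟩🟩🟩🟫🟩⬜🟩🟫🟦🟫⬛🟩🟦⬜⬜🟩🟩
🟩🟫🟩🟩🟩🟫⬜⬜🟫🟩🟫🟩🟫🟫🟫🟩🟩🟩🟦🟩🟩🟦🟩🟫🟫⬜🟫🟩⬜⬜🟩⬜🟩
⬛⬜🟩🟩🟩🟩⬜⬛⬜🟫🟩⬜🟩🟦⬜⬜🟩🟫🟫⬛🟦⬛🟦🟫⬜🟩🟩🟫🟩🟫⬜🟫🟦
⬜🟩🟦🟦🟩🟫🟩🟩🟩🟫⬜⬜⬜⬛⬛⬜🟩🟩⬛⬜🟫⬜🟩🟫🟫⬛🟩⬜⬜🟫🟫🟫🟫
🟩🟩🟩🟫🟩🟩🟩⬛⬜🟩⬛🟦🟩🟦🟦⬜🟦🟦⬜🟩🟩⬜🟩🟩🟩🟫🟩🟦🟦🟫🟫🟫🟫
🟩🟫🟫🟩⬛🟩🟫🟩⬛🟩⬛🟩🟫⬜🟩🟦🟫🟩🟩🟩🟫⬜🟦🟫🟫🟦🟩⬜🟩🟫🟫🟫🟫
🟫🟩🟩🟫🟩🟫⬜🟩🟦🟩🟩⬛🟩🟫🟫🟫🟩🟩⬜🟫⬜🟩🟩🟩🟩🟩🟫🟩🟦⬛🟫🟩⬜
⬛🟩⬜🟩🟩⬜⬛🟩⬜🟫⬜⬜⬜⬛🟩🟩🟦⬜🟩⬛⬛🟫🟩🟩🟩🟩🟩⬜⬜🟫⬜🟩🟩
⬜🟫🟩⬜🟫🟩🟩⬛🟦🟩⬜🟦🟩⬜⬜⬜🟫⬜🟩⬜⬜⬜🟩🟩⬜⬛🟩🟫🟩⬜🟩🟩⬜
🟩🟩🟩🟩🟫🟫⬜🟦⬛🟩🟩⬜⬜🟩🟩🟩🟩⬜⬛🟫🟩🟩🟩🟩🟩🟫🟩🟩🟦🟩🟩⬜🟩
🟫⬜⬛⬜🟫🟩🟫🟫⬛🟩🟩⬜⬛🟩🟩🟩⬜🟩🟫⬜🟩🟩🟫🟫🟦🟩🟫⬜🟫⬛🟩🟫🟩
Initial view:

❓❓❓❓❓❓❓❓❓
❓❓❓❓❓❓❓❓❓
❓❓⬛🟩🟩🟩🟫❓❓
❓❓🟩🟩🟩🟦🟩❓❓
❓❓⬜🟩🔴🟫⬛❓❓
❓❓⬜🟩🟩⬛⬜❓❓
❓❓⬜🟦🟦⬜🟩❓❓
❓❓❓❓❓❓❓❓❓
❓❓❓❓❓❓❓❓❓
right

❓❓❓❓❓❓❓❓❓
❓❓❓❓❓❓❓❓❓
❓⬛🟩🟩🟩🟫🟩❓❓
❓🟩🟩🟩🟦🟩🟩❓❓
❓⬜🟩🟫🔴⬛🟦❓❓
❓⬜🟩🟩⬛⬜🟫❓❓
❓⬜🟦🟦⬜🟩🟩❓❓
❓❓❓❓❓❓❓❓❓
❓❓❓❓❓❓❓❓❓

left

❓❓❓❓❓❓❓❓❓
❓❓❓❓❓❓❓❓❓
❓❓⬛🟩🟩🟩🟫🟩❓
❓❓🟩🟩🟩🟦🟩🟩❓
❓❓⬜🟩🔴🟫⬛🟦❓
❓❓⬜🟩🟩⬛⬜🟫❓
❓❓⬜🟦🟦⬜🟩🟩❓
❓❓❓❓❓❓❓❓❓
❓❓❓❓❓❓❓❓❓

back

❓❓❓❓❓❓❓❓❓
❓❓⬛🟩🟩🟩🟫🟩❓
❓❓🟩🟩🟩🟦🟩🟩❓
❓❓⬜🟩🟫🟫⬛🟦❓
❓❓⬜🟩🔴⬛⬜🟫❓
❓❓⬜🟦🟦⬜🟩🟩❓
❓❓🟦🟫🟩🟩🟩❓❓
❓❓❓❓❓❓❓❓❓
❓❓❓❓❓❓❓❓❓

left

❓❓❓❓❓❓❓❓❓
❓❓❓⬛🟩🟩🟩🟫🟩
❓❓🟫🟩🟩🟩🟦🟩🟩
❓❓⬜⬜🟩🟫🟫⬛🟦
❓❓⬛⬜🔴🟩⬛⬜🟫
❓❓🟦⬜🟦🟦⬜🟩🟩
❓❓🟩🟦🟫🟩🟩🟩❓
❓❓❓❓❓❓❓❓❓
❓❓❓❓❓❓❓❓❓

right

❓❓❓❓❓❓❓❓❓
❓❓⬛🟩🟩🟩🟫🟩❓
❓🟫🟩🟩🟩🟦🟩🟩❓
❓⬜⬜🟩🟫🟫⬛🟦❓
❓⬛⬜🟩🔴⬛⬜🟫❓
❓🟦⬜🟦🟦⬜🟩🟩❓
❓🟩🟦🟫🟩🟩🟩❓❓
❓❓❓❓❓❓❓❓❓
❓❓❓❓❓❓❓❓❓

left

❓❓❓❓❓❓❓❓❓
❓❓❓⬛🟩🟩🟩🟫🟩
❓❓🟫🟩🟩🟩🟦🟩🟩
❓❓⬜⬜🟩🟫🟫⬛🟦
❓❓⬛⬜🔴🟩⬛⬜🟫
❓❓🟦⬜🟦🟦⬜🟩🟩
❓❓🟩🟦🟫🟩🟩🟩❓
❓❓❓❓❓❓❓❓❓
❓❓❓❓❓❓❓❓❓

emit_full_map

❓⬛🟩🟩🟩🟫🟩
🟫🟩🟩🟩🟦🟩🟩
⬜⬜🟩🟫🟫⬛🟦
⬛⬜🔴🟩⬛⬜🟫
🟦⬜🟦🟦⬜🟩🟩
🟩🟦🟫🟩🟩🟩❓

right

❓❓❓❓❓❓❓❓❓
❓❓⬛🟩🟩🟩🟫🟩❓
❓🟫🟩🟩🟩🟦🟩🟩❓
❓⬜⬜🟩🟫🟫⬛🟦❓
❓⬛⬜🟩🔴⬛⬜🟫❓
❓🟦⬜🟦🟦⬜🟩🟩❓
❓🟩🟦🟫🟩🟩🟩❓❓
❓❓❓❓❓❓❓❓❓
❓❓❓❓❓❓❓❓❓


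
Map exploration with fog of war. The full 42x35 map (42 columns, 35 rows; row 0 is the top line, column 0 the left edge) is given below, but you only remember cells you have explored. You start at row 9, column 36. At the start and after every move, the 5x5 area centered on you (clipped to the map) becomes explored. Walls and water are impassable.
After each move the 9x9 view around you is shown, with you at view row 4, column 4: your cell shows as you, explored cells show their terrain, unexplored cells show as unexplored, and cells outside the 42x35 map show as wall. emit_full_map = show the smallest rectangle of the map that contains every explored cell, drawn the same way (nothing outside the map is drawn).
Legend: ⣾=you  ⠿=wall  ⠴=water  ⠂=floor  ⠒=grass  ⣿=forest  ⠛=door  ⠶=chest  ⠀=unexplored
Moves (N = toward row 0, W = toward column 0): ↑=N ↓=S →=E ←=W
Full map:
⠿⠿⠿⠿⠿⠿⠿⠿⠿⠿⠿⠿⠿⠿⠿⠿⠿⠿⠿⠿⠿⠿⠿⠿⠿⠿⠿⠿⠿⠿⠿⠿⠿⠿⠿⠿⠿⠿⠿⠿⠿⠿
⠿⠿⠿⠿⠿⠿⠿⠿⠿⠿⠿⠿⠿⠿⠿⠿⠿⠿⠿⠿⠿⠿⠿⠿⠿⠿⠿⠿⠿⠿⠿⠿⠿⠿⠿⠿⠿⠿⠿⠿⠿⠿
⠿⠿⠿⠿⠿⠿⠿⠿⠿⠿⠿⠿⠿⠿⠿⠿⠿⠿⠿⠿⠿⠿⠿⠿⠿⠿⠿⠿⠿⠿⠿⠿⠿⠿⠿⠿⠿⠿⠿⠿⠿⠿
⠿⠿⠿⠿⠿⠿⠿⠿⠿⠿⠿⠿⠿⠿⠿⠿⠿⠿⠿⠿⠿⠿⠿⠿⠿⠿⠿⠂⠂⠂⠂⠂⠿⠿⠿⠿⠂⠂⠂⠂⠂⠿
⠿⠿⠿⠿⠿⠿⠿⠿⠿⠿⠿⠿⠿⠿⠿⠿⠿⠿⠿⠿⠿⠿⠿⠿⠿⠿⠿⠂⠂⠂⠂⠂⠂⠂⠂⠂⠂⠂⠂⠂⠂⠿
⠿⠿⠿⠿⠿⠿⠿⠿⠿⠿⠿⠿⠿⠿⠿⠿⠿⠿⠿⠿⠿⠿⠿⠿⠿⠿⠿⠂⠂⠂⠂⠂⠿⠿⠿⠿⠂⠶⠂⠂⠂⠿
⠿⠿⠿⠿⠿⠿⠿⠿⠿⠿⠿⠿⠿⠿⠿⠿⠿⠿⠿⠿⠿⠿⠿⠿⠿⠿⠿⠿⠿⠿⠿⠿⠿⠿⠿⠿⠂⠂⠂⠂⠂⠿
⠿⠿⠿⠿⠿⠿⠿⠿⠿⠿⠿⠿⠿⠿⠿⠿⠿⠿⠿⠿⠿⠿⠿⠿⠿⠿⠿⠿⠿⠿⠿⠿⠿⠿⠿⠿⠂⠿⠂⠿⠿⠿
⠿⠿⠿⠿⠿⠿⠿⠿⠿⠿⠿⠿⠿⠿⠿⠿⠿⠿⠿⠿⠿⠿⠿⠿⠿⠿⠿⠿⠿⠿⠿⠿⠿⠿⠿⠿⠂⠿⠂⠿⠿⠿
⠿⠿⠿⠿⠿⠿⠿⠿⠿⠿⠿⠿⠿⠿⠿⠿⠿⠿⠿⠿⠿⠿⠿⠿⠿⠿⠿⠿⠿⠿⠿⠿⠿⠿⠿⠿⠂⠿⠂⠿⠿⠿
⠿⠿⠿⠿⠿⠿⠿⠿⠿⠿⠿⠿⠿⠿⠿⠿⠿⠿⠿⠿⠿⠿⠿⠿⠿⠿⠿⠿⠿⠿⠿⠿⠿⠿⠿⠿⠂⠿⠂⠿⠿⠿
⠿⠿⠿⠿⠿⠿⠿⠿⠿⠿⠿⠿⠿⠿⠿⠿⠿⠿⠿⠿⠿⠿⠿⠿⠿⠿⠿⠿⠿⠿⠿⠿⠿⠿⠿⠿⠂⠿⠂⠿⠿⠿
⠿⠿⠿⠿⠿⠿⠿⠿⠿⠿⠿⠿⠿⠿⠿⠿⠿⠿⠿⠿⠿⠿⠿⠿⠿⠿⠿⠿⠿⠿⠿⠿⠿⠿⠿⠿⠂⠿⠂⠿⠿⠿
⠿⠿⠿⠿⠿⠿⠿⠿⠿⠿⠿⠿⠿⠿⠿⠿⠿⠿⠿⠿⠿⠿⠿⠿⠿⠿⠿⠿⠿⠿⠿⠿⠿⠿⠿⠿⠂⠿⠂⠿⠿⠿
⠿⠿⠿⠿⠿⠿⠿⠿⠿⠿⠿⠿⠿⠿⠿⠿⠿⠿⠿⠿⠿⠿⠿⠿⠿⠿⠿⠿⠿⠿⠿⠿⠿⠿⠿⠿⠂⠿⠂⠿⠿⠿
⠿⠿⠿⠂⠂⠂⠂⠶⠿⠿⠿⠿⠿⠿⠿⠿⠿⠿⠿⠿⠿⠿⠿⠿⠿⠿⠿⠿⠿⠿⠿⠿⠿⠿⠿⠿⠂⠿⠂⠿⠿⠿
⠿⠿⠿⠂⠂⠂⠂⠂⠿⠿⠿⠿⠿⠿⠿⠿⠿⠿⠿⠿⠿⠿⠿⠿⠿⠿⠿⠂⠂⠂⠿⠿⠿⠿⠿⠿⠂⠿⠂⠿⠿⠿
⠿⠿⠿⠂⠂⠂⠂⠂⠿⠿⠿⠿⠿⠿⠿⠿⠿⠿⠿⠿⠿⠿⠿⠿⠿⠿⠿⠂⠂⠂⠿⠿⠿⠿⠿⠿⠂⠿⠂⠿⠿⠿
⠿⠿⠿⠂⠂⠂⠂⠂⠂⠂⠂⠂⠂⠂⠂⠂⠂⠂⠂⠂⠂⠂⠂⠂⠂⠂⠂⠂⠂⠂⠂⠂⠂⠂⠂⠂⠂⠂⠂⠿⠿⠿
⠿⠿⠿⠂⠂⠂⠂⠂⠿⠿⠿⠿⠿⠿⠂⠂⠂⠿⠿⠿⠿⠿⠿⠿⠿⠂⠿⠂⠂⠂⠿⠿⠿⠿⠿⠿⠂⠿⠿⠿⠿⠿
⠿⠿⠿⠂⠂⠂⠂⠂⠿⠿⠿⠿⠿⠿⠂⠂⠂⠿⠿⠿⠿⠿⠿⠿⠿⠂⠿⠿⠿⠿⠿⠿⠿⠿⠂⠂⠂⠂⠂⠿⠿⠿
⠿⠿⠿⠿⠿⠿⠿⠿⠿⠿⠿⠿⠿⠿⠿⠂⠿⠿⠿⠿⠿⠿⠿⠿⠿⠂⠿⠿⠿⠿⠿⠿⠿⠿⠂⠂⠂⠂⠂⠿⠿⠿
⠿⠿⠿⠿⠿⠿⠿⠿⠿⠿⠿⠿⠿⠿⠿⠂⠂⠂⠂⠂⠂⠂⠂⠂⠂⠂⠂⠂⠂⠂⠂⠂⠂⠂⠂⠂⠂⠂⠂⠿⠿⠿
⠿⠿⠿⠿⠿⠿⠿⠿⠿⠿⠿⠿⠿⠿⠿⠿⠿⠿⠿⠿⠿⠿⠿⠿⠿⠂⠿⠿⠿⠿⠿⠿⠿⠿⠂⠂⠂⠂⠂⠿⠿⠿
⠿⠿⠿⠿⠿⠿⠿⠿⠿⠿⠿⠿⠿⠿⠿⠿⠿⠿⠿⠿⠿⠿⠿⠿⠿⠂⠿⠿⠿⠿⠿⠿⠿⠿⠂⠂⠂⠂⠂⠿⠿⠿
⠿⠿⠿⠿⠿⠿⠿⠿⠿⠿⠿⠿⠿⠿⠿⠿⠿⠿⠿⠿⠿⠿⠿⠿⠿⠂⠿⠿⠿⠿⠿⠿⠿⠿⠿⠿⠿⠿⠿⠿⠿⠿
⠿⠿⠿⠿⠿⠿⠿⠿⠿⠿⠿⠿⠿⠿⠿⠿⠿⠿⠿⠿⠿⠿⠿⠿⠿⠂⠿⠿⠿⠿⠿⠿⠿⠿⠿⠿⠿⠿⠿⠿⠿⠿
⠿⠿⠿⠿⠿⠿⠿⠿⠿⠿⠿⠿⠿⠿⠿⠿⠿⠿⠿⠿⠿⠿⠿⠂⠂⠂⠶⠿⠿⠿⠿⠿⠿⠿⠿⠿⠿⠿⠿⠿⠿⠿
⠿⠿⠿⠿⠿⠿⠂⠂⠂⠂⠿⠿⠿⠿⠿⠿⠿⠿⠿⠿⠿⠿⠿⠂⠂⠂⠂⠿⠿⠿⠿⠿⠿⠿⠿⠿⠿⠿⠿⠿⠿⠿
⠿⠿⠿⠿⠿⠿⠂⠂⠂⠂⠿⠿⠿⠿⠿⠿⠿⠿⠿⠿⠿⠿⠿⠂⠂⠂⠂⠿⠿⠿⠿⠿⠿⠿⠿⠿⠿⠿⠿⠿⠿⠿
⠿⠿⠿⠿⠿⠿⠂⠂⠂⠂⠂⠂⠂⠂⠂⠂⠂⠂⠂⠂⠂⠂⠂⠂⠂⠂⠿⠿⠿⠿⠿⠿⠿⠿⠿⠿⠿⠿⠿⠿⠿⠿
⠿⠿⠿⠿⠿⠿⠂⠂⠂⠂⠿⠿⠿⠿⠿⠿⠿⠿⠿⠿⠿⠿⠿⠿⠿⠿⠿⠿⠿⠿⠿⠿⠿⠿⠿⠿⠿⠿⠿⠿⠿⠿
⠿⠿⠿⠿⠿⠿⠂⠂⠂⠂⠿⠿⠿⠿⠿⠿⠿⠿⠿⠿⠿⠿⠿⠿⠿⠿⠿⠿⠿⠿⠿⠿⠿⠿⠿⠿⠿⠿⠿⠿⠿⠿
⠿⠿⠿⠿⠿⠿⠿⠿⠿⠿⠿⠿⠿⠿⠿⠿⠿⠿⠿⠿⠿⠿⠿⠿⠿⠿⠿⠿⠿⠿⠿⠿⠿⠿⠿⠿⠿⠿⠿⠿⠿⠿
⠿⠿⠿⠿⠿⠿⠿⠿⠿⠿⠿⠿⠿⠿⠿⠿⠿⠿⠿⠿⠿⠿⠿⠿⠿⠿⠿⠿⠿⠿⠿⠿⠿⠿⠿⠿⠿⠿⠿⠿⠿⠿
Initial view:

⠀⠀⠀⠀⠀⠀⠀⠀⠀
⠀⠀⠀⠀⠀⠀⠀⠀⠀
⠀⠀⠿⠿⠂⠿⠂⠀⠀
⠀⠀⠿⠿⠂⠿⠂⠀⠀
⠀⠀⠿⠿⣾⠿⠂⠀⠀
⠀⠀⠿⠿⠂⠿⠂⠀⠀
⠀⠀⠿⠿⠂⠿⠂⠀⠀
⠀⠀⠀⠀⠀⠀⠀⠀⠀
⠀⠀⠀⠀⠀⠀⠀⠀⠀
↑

⠀⠀⠀⠀⠀⠀⠀⠀⠀
⠀⠀⠀⠀⠀⠀⠀⠀⠀
⠀⠀⠿⠿⠂⠂⠂⠀⠀
⠀⠀⠿⠿⠂⠿⠂⠀⠀
⠀⠀⠿⠿⣾⠿⠂⠀⠀
⠀⠀⠿⠿⠂⠿⠂⠀⠀
⠀⠀⠿⠿⠂⠿⠂⠀⠀
⠀⠀⠿⠿⠂⠿⠂⠀⠀
⠀⠀⠀⠀⠀⠀⠀⠀⠀

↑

⠀⠀⠀⠀⠀⠀⠀⠀⠀
⠀⠀⠀⠀⠀⠀⠀⠀⠀
⠀⠀⠿⠿⠂⠶⠂⠀⠀
⠀⠀⠿⠿⠂⠂⠂⠀⠀
⠀⠀⠿⠿⣾⠿⠂⠀⠀
⠀⠀⠿⠿⠂⠿⠂⠀⠀
⠀⠀⠿⠿⠂⠿⠂⠀⠀
⠀⠀⠿⠿⠂⠿⠂⠀⠀
⠀⠀⠿⠿⠂⠿⠂⠀⠀

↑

⠀⠀⠀⠀⠀⠀⠀⠀⠀
⠀⠀⠀⠀⠀⠀⠀⠀⠀
⠀⠀⠂⠂⠂⠂⠂⠀⠀
⠀⠀⠿⠿⠂⠶⠂⠀⠀
⠀⠀⠿⠿⣾⠂⠂⠀⠀
⠀⠀⠿⠿⠂⠿⠂⠀⠀
⠀⠀⠿⠿⠂⠿⠂⠀⠀
⠀⠀⠿⠿⠂⠿⠂⠀⠀
⠀⠀⠿⠿⠂⠿⠂⠀⠀

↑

⠀⠀⠀⠀⠀⠀⠀⠀⠀
⠀⠀⠀⠀⠀⠀⠀⠀⠀
⠀⠀⠿⠿⠂⠂⠂⠀⠀
⠀⠀⠂⠂⠂⠂⠂⠀⠀
⠀⠀⠿⠿⣾⠶⠂⠀⠀
⠀⠀⠿⠿⠂⠂⠂⠀⠀
⠀⠀⠿⠿⠂⠿⠂⠀⠀
⠀⠀⠿⠿⠂⠿⠂⠀⠀
⠀⠀⠿⠿⠂⠿⠂⠀⠀

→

⠀⠀⠀⠀⠀⠀⠀⠀⠀
⠀⠀⠀⠀⠀⠀⠀⠀⠀
⠀⠿⠿⠂⠂⠂⠂⠀⠀
⠀⠂⠂⠂⠂⠂⠂⠀⠀
⠀⠿⠿⠂⣾⠂⠂⠀⠀
⠀⠿⠿⠂⠂⠂⠂⠀⠀
⠀⠿⠿⠂⠿⠂⠿⠀⠀
⠀⠿⠿⠂⠿⠂⠀⠀⠀
⠀⠿⠿⠂⠿⠂⠀⠀⠀

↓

⠀⠀⠀⠀⠀⠀⠀⠀⠀
⠀⠿⠿⠂⠂⠂⠂⠀⠀
⠀⠂⠂⠂⠂⠂⠂⠀⠀
⠀⠿⠿⠂⠶⠂⠂⠀⠀
⠀⠿⠿⠂⣾⠂⠂⠀⠀
⠀⠿⠿⠂⠿⠂⠿⠀⠀
⠀⠿⠿⠂⠿⠂⠿⠀⠀
⠀⠿⠿⠂⠿⠂⠀⠀⠀
⠀⠿⠿⠂⠿⠂⠀⠀⠀

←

⠀⠀⠀⠀⠀⠀⠀⠀⠀
⠀⠀⠿⠿⠂⠂⠂⠂⠀
⠀⠀⠂⠂⠂⠂⠂⠂⠀
⠀⠀⠿⠿⠂⠶⠂⠂⠀
⠀⠀⠿⠿⣾⠂⠂⠂⠀
⠀⠀⠿⠿⠂⠿⠂⠿⠀
⠀⠀⠿⠿⠂⠿⠂⠿⠀
⠀⠀⠿⠿⠂⠿⠂⠀⠀
⠀⠀⠿⠿⠂⠿⠂⠀⠀

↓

⠀⠀⠿⠿⠂⠂⠂⠂⠀
⠀⠀⠂⠂⠂⠂⠂⠂⠀
⠀⠀⠿⠿⠂⠶⠂⠂⠀
⠀⠀⠿⠿⠂⠂⠂⠂⠀
⠀⠀⠿⠿⣾⠿⠂⠿⠀
⠀⠀⠿⠿⠂⠿⠂⠿⠀
⠀⠀⠿⠿⠂⠿⠂⠀⠀
⠀⠀⠿⠿⠂⠿⠂⠀⠀
⠀⠀⠿⠿⠂⠿⠂⠀⠀

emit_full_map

⠿⠿⠂⠂⠂⠂
⠂⠂⠂⠂⠂⠂
⠿⠿⠂⠶⠂⠂
⠿⠿⠂⠂⠂⠂
⠿⠿⣾⠿⠂⠿
⠿⠿⠂⠿⠂⠿
⠿⠿⠂⠿⠂⠀
⠿⠿⠂⠿⠂⠀
⠿⠿⠂⠿⠂⠀

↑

⠀⠀⠀⠀⠀⠀⠀⠀⠀
⠀⠀⠿⠿⠂⠂⠂⠂⠀
⠀⠀⠂⠂⠂⠂⠂⠂⠀
⠀⠀⠿⠿⠂⠶⠂⠂⠀
⠀⠀⠿⠿⣾⠂⠂⠂⠀
⠀⠀⠿⠿⠂⠿⠂⠿⠀
⠀⠀⠿⠿⠂⠿⠂⠿⠀
⠀⠀⠿⠿⠂⠿⠂⠀⠀
⠀⠀⠿⠿⠂⠿⠂⠀⠀

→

⠀⠀⠀⠀⠀⠀⠀⠀⠀
⠀⠿⠿⠂⠂⠂⠂⠀⠀
⠀⠂⠂⠂⠂⠂⠂⠀⠀
⠀⠿⠿⠂⠶⠂⠂⠀⠀
⠀⠿⠿⠂⣾⠂⠂⠀⠀
⠀⠿⠿⠂⠿⠂⠿⠀⠀
⠀⠿⠿⠂⠿⠂⠿⠀⠀
⠀⠿⠿⠂⠿⠂⠀⠀⠀
⠀⠿⠿⠂⠿⠂⠀⠀⠀

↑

⠀⠀⠀⠀⠀⠀⠀⠀⠀
⠀⠀⠀⠀⠀⠀⠀⠀⠀
⠀⠿⠿⠂⠂⠂⠂⠀⠀
⠀⠂⠂⠂⠂⠂⠂⠀⠀
⠀⠿⠿⠂⣾⠂⠂⠀⠀
⠀⠿⠿⠂⠂⠂⠂⠀⠀
⠀⠿⠿⠂⠿⠂⠿⠀⠀
⠀⠿⠿⠂⠿⠂⠿⠀⠀
⠀⠿⠿⠂⠿⠂⠀⠀⠀

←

⠀⠀⠀⠀⠀⠀⠀⠀⠀
⠀⠀⠀⠀⠀⠀⠀⠀⠀
⠀⠀⠿⠿⠂⠂⠂⠂⠀
⠀⠀⠂⠂⠂⠂⠂⠂⠀
⠀⠀⠿⠿⣾⠶⠂⠂⠀
⠀⠀⠿⠿⠂⠂⠂⠂⠀
⠀⠀⠿⠿⠂⠿⠂⠿⠀
⠀⠀⠿⠿⠂⠿⠂⠿⠀
⠀⠀⠿⠿⠂⠿⠂⠀⠀

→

⠀⠀⠀⠀⠀⠀⠀⠀⠀
⠀⠀⠀⠀⠀⠀⠀⠀⠀
⠀⠿⠿⠂⠂⠂⠂⠀⠀
⠀⠂⠂⠂⠂⠂⠂⠀⠀
⠀⠿⠿⠂⣾⠂⠂⠀⠀
⠀⠿⠿⠂⠂⠂⠂⠀⠀
⠀⠿⠿⠂⠿⠂⠿⠀⠀
⠀⠿⠿⠂⠿⠂⠿⠀⠀
⠀⠿⠿⠂⠿⠂⠀⠀⠀

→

⠀⠀⠀⠀⠀⠀⠀⠀⠿
⠀⠀⠀⠀⠀⠀⠀⠀⠿
⠿⠿⠂⠂⠂⠂⠂⠀⠿
⠂⠂⠂⠂⠂⠂⠂⠀⠿
⠿⠿⠂⠶⣾⠂⠂⠀⠿
⠿⠿⠂⠂⠂⠂⠂⠀⠿
⠿⠿⠂⠿⠂⠿⠿⠀⠿
⠿⠿⠂⠿⠂⠿⠀⠀⠿
⠿⠿⠂⠿⠂⠀⠀⠀⠿

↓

⠀⠀⠀⠀⠀⠀⠀⠀⠿
⠿⠿⠂⠂⠂⠂⠂⠀⠿
⠂⠂⠂⠂⠂⠂⠂⠀⠿
⠿⠿⠂⠶⠂⠂⠂⠀⠿
⠿⠿⠂⠂⣾⠂⠂⠀⠿
⠿⠿⠂⠿⠂⠿⠿⠀⠿
⠿⠿⠂⠿⠂⠿⠿⠀⠿
⠿⠿⠂⠿⠂⠀⠀⠀⠿
⠿⠿⠂⠿⠂⠀⠀⠀⠿

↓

⠿⠿⠂⠂⠂⠂⠂⠀⠿
⠂⠂⠂⠂⠂⠂⠂⠀⠿
⠿⠿⠂⠶⠂⠂⠂⠀⠿
⠿⠿⠂⠂⠂⠂⠂⠀⠿
⠿⠿⠂⠿⣾⠿⠿⠀⠿
⠿⠿⠂⠿⠂⠿⠿⠀⠿
⠿⠿⠂⠿⠂⠿⠿⠀⠿
⠿⠿⠂⠿⠂⠀⠀⠀⠿
⠿⠿⠂⠿⠂⠀⠀⠀⠿

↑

⠀⠀⠀⠀⠀⠀⠀⠀⠿
⠿⠿⠂⠂⠂⠂⠂⠀⠿
⠂⠂⠂⠂⠂⠂⠂⠀⠿
⠿⠿⠂⠶⠂⠂⠂⠀⠿
⠿⠿⠂⠂⣾⠂⠂⠀⠿
⠿⠿⠂⠿⠂⠿⠿⠀⠿
⠿⠿⠂⠿⠂⠿⠿⠀⠿
⠿⠿⠂⠿⠂⠿⠿⠀⠿
⠿⠿⠂⠿⠂⠀⠀⠀⠿

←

⠀⠀⠀⠀⠀⠀⠀⠀⠀
⠀⠿⠿⠂⠂⠂⠂⠂⠀
⠀⠂⠂⠂⠂⠂⠂⠂⠀
⠀⠿⠿⠂⠶⠂⠂⠂⠀
⠀⠿⠿⠂⣾⠂⠂⠂⠀
⠀⠿⠿⠂⠿⠂⠿⠿⠀
⠀⠿⠿⠂⠿⠂⠿⠿⠀
⠀⠿⠿⠂⠿⠂⠿⠿⠀
⠀⠿⠿⠂⠿⠂⠀⠀⠀

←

⠀⠀⠀⠀⠀⠀⠀⠀⠀
⠀⠀⠿⠿⠂⠂⠂⠂⠂
⠀⠀⠂⠂⠂⠂⠂⠂⠂
⠀⠀⠿⠿⠂⠶⠂⠂⠂
⠀⠀⠿⠿⣾⠂⠂⠂⠂
⠀⠀⠿⠿⠂⠿⠂⠿⠿
⠀⠀⠿⠿⠂⠿⠂⠿⠿
⠀⠀⠿⠿⠂⠿⠂⠿⠿
⠀⠀⠿⠿⠂⠿⠂⠀⠀

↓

⠀⠀⠿⠿⠂⠂⠂⠂⠂
⠀⠀⠂⠂⠂⠂⠂⠂⠂
⠀⠀⠿⠿⠂⠶⠂⠂⠂
⠀⠀⠿⠿⠂⠂⠂⠂⠂
⠀⠀⠿⠿⣾⠿⠂⠿⠿
⠀⠀⠿⠿⠂⠿⠂⠿⠿
⠀⠀⠿⠿⠂⠿⠂⠿⠿
⠀⠀⠿⠿⠂⠿⠂⠀⠀
⠀⠀⠿⠿⠂⠿⠂⠀⠀

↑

⠀⠀⠀⠀⠀⠀⠀⠀⠀
⠀⠀⠿⠿⠂⠂⠂⠂⠂
⠀⠀⠂⠂⠂⠂⠂⠂⠂
⠀⠀⠿⠿⠂⠶⠂⠂⠂
⠀⠀⠿⠿⣾⠂⠂⠂⠂
⠀⠀⠿⠿⠂⠿⠂⠿⠿
⠀⠀⠿⠿⠂⠿⠂⠿⠿
⠀⠀⠿⠿⠂⠿⠂⠿⠿
⠀⠀⠿⠿⠂⠿⠂⠀⠀

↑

⠀⠀⠀⠀⠀⠀⠀⠀⠀
⠀⠀⠀⠀⠀⠀⠀⠀⠀
⠀⠀⠿⠿⠂⠂⠂⠂⠂
⠀⠀⠂⠂⠂⠂⠂⠂⠂
⠀⠀⠿⠿⣾⠶⠂⠂⠂
⠀⠀⠿⠿⠂⠂⠂⠂⠂
⠀⠀⠿⠿⠂⠿⠂⠿⠿
⠀⠀⠿⠿⠂⠿⠂⠿⠿
⠀⠀⠿⠿⠂⠿⠂⠿⠿

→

⠀⠀⠀⠀⠀⠀⠀⠀⠀
⠀⠀⠀⠀⠀⠀⠀⠀⠀
⠀⠿⠿⠂⠂⠂⠂⠂⠀
⠀⠂⠂⠂⠂⠂⠂⠂⠀
⠀⠿⠿⠂⣾⠂⠂⠂⠀
⠀⠿⠿⠂⠂⠂⠂⠂⠀
⠀⠿⠿⠂⠿⠂⠿⠿⠀
⠀⠿⠿⠂⠿⠂⠿⠿⠀
⠀⠿⠿⠂⠿⠂⠿⠿⠀

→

⠀⠀⠀⠀⠀⠀⠀⠀⠿
⠀⠀⠀⠀⠀⠀⠀⠀⠿
⠿⠿⠂⠂⠂⠂⠂⠀⠿
⠂⠂⠂⠂⠂⠂⠂⠀⠿
⠿⠿⠂⠶⣾⠂⠂⠀⠿
⠿⠿⠂⠂⠂⠂⠂⠀⠿
⠿⠿⠂⠿⠂⠿⠿⠀⠿
⠿⠿⠂⠿⠂⠿⠿⠀⠿
⠿⠿⠂⠿⠂⠿⠿⠀⠿

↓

⠀⠀⠀⠀⠀⠀⠀⠀⠿
⠿⠿⠂⠂⠂⠂⠂⠀⠿
⠂⠂⠂⠂⠂⠂⠂⠀⠿
⠿⠿⠂⠶⠂⠂⠂⠀⠿
⠿⠿⠂⠂⣾⠂⠂⠀⠿
⠿⠿⠂⠿⠂⠿⠿⠀⠿
⠿⠿⠂⠿⠂⠿⠿⠀⠿
⠿⠿⠂⠿⠂⠿⠿⠀⠿
⠿⠿⠂⠿⠂⠀⠀⠀⠿

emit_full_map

⠿⠿⠂⠂⠂⠂⠂
⠂⠂⠂⠂⠂⠂⠂
⠿⠿⠂⠶⠂⠂⠂
⠿⠿⠂⠂⣾⠂⠂
⠿⠿⠂⠿⠂⠿⠿
⠿⠿⠂⠿⠂⠿⠿
⠿⠿⠂⠿⠂⠿⠿
⠿⠿⠂⠿⠂⠀⠀
⠿⠿⠂⠿⠂⠀⠀

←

⠀⠀⠀⠀⠀⠀⠀⠀⠀
⠀⠿⠿⠂⠂⠂⠂⠂⠀
⠀⠂⠂⠂⠂⠂⠂⠂⠀
⠀⠿⠿⠂⠶⠂⠂⠂⠀
⠀⠿⠿⠂⣾⠂⠂⠂⠀
⠀⠿⠿⠂⠿⠂⠿⠿⠀
⠀⠿⠿⠂⠿⠂⠿⠿⠀
⠀⠿⠿⠂⠿⠂⠿⠿⠀
⠀⠿⠿⠂⠿⠂⠀⠀⠀


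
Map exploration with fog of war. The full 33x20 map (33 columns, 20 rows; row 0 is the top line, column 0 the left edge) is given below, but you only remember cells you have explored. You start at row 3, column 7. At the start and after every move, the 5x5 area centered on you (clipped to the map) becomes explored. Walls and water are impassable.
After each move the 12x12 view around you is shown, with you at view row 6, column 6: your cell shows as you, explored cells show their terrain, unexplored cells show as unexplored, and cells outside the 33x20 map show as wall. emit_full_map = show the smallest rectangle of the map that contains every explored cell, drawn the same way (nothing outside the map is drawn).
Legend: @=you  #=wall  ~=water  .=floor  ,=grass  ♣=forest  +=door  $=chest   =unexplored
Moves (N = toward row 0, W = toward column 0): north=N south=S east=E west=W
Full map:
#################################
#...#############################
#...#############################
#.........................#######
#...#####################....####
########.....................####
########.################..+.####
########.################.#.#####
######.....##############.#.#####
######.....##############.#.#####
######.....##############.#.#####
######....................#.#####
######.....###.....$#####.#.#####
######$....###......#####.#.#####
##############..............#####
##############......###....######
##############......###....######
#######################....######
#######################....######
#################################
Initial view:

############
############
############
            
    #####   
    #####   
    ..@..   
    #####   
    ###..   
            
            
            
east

############
############
############
            
   ######   
   ######   
   ...@..   
   ######   
   ###...   
            
            
            

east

############
############
############
            
  #######   
  #######   
  ....@..   
  #######   
  ###....   
            
            
            

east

############
############
############
            
 ########   
 ########   
 .....@..   
 ########   
 ###.....   
            
            
            

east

############
############
############
            
#########   
#########   
......@..   
#########   
###......   
            
            
            

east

############
############
############
            
#########   
#########   
......@..   
#########   
##.......   
            
            
            

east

############
############
############
            
#########   
#########   
......@..   
#########   
#........   
            
            
            

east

############
############
############
            
#########   
#########   
......@..   
#########   
.........   
            
            
            

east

############
############
############
            
#########   
#########   
......@..   
#########   
.........   
            
            
            


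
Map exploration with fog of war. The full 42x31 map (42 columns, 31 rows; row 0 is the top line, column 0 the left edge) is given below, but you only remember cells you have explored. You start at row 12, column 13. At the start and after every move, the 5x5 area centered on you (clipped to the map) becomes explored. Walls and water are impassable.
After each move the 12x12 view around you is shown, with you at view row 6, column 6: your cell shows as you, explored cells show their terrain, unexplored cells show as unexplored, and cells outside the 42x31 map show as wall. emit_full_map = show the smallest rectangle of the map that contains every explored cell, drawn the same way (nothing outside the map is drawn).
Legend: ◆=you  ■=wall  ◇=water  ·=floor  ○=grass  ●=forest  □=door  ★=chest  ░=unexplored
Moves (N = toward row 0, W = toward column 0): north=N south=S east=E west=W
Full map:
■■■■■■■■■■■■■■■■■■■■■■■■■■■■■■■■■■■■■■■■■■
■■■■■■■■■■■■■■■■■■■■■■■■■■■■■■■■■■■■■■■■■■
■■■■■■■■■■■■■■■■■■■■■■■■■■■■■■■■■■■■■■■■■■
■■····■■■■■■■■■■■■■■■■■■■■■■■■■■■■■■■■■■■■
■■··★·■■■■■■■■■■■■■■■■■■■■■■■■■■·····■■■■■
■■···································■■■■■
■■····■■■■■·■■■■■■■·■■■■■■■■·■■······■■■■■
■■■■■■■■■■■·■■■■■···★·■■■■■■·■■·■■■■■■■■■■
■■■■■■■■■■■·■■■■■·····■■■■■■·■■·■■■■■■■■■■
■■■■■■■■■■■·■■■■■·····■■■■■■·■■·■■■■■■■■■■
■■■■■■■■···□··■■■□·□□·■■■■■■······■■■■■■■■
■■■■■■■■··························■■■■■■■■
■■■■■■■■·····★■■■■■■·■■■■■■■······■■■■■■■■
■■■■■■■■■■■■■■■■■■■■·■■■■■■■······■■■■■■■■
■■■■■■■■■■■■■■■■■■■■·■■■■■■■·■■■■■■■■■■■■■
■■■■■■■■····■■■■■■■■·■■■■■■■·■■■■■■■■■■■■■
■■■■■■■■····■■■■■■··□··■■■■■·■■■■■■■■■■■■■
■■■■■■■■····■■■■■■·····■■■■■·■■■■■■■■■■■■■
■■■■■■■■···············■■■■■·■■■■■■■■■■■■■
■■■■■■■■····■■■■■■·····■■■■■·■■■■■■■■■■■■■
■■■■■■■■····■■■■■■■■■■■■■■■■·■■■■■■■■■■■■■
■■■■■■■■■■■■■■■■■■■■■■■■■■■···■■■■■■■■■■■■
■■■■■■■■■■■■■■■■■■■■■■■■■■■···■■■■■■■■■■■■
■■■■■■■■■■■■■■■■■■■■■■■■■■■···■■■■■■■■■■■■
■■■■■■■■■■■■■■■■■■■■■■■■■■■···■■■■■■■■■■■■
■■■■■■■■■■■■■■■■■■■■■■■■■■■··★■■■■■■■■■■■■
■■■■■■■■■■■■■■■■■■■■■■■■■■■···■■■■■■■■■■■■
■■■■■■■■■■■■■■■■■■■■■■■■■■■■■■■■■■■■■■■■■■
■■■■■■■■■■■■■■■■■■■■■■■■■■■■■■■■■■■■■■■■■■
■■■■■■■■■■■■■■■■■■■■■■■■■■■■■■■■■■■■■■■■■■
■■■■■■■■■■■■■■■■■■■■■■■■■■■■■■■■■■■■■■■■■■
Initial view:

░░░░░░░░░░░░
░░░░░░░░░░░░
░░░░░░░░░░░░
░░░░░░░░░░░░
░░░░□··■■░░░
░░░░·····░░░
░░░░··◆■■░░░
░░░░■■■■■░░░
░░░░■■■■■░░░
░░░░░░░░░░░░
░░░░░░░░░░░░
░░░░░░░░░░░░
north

░░░░░░░░░░░░
░░░░░░░░░░░░
░░░░░░░░░░░░
░░░░░░░░░░░░
░░░░·■■■■░░░
░░░░□··■■░░░
░░░░··◆··░░░
░░░░··★■■░░░
░░░░■■■■■░░░
░░░░■■■■■░░░
░░░░░░░░░░░░
░░░░░░░░░░░░

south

░░░░░░░░░░░░
░░░░░░░░░░░░
░░░░░░░░░░░░
░░░░·■■■■░░░
░░░░□··■■░░░
░░░░·····░░░
░░░░··◆■■░░░
░░░░■■■■■░░░
░░░░■■■■■░░░
░░░░░░░░░░░░
░░░░░░░░░░░░
░░░░░░░░░░░░

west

░░░░░░░░░░░░
░░░░░░░░░░░░
░░░░░░░░░░░░
░░░░░·■■■■░░
░░░░·□··■■░░
░░░░······░░
░░░░··◆★■■░░
░░░░■■■■■■░░
░░░░■■■■■■░░
░░░░░░░░░░░░
░░░░░░░░░░░░
░░░░░░░░░░░░

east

░░░░░░░░░░░░
░░░░░░░░░░░░
░░░░░░░░░░░░
░░░░·■■■■░░░
░░░·□··■■░░░
░░░······░░░
░░░···◆■■░░░
░░░■■■■■■░░░
░░░■■■■■■░░░
░░░░░░░░░░░░
░░░░░░░░░░░░
░░░░░░░░░░░░

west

░░░░░░░░░░░░
░░░░░░░░░░░░
░░░░░░░░░░░░
░░░░░·■■■■░░
░░░░·□··■■░░
░░░░······░░
░░░░··◆★■■░░
░░░░■■■■■■░░
░░░░■■■■■■░░
░░░░░░░░░░░░
░░░░░░░░░░░░
░░░░░░░░░░░░

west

░░░░░░░░░░░░
░░░░░░░░░░░░
░░░░░░░░░░░░
░░░░░░·■■■■░
░░░░··□··■■░
░░░░·······░
░░░░··◆·★■■░
░░░░■■■■■■■░
░░░░■■■■■■■░
░░░░░░░░░░░░
░░░░░░░░░░░░
░░░░░░░░░░░░

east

░░░░░░░░░░░░
░░░░░░░░░░░░
░░░░░░░░░░░░
░░░░░·■■■■░░
░░░··□··■■░░
░░░·······░░
░░░···◆★■■░░
░░░■■■■■■■░░
░░░■■■■■■■░░
░░░░░░░░░░░░
░░░░░░░░░░░░
░░░░░░░░░░░░

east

░░░░░░░░░░░░
░░░░░░░░░░░░
░░░░░░░░░░░░
░░░░·■■■■░░░
░░··□··■■░░░
░░·······░░░
░░····◆■■░░░
░░■■■■■■■░░░
░░■■■■■■■░░░
░░░░░░░░░░░░
░░░░░░░░░░░░
░░░░░░░░░░░░

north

░░░░░░░░░░░░
░░░░░░░░░░░░
░░░░░░░░░░░░
░░░░░░░░░░░░
░░░░·■■■■░░░
░░··□··■■░░░
░░····◆··░░░
░░····★■■░░░
░░■■■■■■■░░░
░░■■■■■■■░░░
░░░░░░░░░░░░
░░░░░░░░░░░░

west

░░░░░░░░░░░░
░░░░░░░░░░░░
░░░░░░░░░░░░
░░░░░░░░░░░░
░░░░■·■■■■░░
░░░··□··■■░░
░░░···◆···░░
░░░····★■■░░
░░░■■■■■■■░░
░░░■■■■■■■░░
░░░░░░░░░░░░
░░░░░░░░░░░░

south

░░░░░░░░░░░░
░░░░░░░░░░░░
░░░░░░░░░░░░
░░░░■·■■■■░░
░░░··□··■■░░
░░░·······░░
░░░···◆★■■░░
░░░■■■■■■■░░
░░░■■■■■■■░░
░░░░░░░░░░░░
░░░░░░░░░░░░
░░░░░░░░░░░░

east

░░░░░░░░░░░░
░░░░░░░░░░░░
░░░░░░░░░░░░
░░░■·■■■■░░░
░░··□··■■░░░
░░·······░░░
░░····◆■■░░░
░░■■■■■■■░░░
░░■■■■■■■░░░
░░░░░░░░░░░░
░░░░░░░░░░░░
░░░░░░░░░░░░

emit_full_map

░■·■■■■
··□··■■
·······
····◆■■
■■■■■■■
■■■■■■■

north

░░░░░░░░░░░░
░░░░░░░░░░░░
░░░░░░░░░░░░
░░░░░░░░░░░░
░░░■·■■■■░░░
░░··□··■■░░░
░░····◆··░░░
░░····★■■░░░
░░■■■■■■■░░░
░░■■■■■■■░░░
░░░░░░░░░░░░
░░░░░░░░░░░░

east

░░░░░░░░░░░░
░░░░░░░░░░░░
░░░░░░░░░░░░
░░░░░░░░░░░░
░░■·■■■■■░░░
░··□··■■■░░░
░·····◆··░░░
░····★■■■░░░
░■■■■■■■■░░░
░■■■■■■■░░░░
░░░░░░░░░░░░
░░░░░░░░░░░░

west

░░░░░░░░░░░░
░░░░░░░░░░░░
░░░░░░░░░░░░
░░░░░░░░░░░░
░░░■·■■■■■░░
░░··□··■■■░░
░░····◆···░░
░░····★■■■░░
░░■■■■■■■■░░
░░■■■■■■■░░░
░░░░░░░░░░░░
░░░░░░░░░░░░

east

░░░░░░░░░░░░
░░░░░░░░░░░░
░░░░░░░░░░░░
░░░░░░░░░░░░
░░■·■■■■■░░░
░··□··■■■░░░
░·····◆··░░░
░····★■■■░░░
░■■■■■■■■░░░
░■■■■■■■░░░░
░░░░░░░░░░░░
░░░░░░░░░░░░

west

░░░░░░░░░░░░
░░░░░░░░░░░░
░░░░░░░░░░░░
░░░░░░░░░░░░
░░░■·■■■■■░░
░░··□··■■■░░
░░····◆···░░
░░····★■■■░░
░░■■■■■■■■░░
░░■■■■■■■░░░
░░░░░░░░░░░░
░░░░░░░░░░░░

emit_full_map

░■·■■■■■
··□··■■■
····◆···
····★■■■
■■■■■■■■
■■■■■■■░


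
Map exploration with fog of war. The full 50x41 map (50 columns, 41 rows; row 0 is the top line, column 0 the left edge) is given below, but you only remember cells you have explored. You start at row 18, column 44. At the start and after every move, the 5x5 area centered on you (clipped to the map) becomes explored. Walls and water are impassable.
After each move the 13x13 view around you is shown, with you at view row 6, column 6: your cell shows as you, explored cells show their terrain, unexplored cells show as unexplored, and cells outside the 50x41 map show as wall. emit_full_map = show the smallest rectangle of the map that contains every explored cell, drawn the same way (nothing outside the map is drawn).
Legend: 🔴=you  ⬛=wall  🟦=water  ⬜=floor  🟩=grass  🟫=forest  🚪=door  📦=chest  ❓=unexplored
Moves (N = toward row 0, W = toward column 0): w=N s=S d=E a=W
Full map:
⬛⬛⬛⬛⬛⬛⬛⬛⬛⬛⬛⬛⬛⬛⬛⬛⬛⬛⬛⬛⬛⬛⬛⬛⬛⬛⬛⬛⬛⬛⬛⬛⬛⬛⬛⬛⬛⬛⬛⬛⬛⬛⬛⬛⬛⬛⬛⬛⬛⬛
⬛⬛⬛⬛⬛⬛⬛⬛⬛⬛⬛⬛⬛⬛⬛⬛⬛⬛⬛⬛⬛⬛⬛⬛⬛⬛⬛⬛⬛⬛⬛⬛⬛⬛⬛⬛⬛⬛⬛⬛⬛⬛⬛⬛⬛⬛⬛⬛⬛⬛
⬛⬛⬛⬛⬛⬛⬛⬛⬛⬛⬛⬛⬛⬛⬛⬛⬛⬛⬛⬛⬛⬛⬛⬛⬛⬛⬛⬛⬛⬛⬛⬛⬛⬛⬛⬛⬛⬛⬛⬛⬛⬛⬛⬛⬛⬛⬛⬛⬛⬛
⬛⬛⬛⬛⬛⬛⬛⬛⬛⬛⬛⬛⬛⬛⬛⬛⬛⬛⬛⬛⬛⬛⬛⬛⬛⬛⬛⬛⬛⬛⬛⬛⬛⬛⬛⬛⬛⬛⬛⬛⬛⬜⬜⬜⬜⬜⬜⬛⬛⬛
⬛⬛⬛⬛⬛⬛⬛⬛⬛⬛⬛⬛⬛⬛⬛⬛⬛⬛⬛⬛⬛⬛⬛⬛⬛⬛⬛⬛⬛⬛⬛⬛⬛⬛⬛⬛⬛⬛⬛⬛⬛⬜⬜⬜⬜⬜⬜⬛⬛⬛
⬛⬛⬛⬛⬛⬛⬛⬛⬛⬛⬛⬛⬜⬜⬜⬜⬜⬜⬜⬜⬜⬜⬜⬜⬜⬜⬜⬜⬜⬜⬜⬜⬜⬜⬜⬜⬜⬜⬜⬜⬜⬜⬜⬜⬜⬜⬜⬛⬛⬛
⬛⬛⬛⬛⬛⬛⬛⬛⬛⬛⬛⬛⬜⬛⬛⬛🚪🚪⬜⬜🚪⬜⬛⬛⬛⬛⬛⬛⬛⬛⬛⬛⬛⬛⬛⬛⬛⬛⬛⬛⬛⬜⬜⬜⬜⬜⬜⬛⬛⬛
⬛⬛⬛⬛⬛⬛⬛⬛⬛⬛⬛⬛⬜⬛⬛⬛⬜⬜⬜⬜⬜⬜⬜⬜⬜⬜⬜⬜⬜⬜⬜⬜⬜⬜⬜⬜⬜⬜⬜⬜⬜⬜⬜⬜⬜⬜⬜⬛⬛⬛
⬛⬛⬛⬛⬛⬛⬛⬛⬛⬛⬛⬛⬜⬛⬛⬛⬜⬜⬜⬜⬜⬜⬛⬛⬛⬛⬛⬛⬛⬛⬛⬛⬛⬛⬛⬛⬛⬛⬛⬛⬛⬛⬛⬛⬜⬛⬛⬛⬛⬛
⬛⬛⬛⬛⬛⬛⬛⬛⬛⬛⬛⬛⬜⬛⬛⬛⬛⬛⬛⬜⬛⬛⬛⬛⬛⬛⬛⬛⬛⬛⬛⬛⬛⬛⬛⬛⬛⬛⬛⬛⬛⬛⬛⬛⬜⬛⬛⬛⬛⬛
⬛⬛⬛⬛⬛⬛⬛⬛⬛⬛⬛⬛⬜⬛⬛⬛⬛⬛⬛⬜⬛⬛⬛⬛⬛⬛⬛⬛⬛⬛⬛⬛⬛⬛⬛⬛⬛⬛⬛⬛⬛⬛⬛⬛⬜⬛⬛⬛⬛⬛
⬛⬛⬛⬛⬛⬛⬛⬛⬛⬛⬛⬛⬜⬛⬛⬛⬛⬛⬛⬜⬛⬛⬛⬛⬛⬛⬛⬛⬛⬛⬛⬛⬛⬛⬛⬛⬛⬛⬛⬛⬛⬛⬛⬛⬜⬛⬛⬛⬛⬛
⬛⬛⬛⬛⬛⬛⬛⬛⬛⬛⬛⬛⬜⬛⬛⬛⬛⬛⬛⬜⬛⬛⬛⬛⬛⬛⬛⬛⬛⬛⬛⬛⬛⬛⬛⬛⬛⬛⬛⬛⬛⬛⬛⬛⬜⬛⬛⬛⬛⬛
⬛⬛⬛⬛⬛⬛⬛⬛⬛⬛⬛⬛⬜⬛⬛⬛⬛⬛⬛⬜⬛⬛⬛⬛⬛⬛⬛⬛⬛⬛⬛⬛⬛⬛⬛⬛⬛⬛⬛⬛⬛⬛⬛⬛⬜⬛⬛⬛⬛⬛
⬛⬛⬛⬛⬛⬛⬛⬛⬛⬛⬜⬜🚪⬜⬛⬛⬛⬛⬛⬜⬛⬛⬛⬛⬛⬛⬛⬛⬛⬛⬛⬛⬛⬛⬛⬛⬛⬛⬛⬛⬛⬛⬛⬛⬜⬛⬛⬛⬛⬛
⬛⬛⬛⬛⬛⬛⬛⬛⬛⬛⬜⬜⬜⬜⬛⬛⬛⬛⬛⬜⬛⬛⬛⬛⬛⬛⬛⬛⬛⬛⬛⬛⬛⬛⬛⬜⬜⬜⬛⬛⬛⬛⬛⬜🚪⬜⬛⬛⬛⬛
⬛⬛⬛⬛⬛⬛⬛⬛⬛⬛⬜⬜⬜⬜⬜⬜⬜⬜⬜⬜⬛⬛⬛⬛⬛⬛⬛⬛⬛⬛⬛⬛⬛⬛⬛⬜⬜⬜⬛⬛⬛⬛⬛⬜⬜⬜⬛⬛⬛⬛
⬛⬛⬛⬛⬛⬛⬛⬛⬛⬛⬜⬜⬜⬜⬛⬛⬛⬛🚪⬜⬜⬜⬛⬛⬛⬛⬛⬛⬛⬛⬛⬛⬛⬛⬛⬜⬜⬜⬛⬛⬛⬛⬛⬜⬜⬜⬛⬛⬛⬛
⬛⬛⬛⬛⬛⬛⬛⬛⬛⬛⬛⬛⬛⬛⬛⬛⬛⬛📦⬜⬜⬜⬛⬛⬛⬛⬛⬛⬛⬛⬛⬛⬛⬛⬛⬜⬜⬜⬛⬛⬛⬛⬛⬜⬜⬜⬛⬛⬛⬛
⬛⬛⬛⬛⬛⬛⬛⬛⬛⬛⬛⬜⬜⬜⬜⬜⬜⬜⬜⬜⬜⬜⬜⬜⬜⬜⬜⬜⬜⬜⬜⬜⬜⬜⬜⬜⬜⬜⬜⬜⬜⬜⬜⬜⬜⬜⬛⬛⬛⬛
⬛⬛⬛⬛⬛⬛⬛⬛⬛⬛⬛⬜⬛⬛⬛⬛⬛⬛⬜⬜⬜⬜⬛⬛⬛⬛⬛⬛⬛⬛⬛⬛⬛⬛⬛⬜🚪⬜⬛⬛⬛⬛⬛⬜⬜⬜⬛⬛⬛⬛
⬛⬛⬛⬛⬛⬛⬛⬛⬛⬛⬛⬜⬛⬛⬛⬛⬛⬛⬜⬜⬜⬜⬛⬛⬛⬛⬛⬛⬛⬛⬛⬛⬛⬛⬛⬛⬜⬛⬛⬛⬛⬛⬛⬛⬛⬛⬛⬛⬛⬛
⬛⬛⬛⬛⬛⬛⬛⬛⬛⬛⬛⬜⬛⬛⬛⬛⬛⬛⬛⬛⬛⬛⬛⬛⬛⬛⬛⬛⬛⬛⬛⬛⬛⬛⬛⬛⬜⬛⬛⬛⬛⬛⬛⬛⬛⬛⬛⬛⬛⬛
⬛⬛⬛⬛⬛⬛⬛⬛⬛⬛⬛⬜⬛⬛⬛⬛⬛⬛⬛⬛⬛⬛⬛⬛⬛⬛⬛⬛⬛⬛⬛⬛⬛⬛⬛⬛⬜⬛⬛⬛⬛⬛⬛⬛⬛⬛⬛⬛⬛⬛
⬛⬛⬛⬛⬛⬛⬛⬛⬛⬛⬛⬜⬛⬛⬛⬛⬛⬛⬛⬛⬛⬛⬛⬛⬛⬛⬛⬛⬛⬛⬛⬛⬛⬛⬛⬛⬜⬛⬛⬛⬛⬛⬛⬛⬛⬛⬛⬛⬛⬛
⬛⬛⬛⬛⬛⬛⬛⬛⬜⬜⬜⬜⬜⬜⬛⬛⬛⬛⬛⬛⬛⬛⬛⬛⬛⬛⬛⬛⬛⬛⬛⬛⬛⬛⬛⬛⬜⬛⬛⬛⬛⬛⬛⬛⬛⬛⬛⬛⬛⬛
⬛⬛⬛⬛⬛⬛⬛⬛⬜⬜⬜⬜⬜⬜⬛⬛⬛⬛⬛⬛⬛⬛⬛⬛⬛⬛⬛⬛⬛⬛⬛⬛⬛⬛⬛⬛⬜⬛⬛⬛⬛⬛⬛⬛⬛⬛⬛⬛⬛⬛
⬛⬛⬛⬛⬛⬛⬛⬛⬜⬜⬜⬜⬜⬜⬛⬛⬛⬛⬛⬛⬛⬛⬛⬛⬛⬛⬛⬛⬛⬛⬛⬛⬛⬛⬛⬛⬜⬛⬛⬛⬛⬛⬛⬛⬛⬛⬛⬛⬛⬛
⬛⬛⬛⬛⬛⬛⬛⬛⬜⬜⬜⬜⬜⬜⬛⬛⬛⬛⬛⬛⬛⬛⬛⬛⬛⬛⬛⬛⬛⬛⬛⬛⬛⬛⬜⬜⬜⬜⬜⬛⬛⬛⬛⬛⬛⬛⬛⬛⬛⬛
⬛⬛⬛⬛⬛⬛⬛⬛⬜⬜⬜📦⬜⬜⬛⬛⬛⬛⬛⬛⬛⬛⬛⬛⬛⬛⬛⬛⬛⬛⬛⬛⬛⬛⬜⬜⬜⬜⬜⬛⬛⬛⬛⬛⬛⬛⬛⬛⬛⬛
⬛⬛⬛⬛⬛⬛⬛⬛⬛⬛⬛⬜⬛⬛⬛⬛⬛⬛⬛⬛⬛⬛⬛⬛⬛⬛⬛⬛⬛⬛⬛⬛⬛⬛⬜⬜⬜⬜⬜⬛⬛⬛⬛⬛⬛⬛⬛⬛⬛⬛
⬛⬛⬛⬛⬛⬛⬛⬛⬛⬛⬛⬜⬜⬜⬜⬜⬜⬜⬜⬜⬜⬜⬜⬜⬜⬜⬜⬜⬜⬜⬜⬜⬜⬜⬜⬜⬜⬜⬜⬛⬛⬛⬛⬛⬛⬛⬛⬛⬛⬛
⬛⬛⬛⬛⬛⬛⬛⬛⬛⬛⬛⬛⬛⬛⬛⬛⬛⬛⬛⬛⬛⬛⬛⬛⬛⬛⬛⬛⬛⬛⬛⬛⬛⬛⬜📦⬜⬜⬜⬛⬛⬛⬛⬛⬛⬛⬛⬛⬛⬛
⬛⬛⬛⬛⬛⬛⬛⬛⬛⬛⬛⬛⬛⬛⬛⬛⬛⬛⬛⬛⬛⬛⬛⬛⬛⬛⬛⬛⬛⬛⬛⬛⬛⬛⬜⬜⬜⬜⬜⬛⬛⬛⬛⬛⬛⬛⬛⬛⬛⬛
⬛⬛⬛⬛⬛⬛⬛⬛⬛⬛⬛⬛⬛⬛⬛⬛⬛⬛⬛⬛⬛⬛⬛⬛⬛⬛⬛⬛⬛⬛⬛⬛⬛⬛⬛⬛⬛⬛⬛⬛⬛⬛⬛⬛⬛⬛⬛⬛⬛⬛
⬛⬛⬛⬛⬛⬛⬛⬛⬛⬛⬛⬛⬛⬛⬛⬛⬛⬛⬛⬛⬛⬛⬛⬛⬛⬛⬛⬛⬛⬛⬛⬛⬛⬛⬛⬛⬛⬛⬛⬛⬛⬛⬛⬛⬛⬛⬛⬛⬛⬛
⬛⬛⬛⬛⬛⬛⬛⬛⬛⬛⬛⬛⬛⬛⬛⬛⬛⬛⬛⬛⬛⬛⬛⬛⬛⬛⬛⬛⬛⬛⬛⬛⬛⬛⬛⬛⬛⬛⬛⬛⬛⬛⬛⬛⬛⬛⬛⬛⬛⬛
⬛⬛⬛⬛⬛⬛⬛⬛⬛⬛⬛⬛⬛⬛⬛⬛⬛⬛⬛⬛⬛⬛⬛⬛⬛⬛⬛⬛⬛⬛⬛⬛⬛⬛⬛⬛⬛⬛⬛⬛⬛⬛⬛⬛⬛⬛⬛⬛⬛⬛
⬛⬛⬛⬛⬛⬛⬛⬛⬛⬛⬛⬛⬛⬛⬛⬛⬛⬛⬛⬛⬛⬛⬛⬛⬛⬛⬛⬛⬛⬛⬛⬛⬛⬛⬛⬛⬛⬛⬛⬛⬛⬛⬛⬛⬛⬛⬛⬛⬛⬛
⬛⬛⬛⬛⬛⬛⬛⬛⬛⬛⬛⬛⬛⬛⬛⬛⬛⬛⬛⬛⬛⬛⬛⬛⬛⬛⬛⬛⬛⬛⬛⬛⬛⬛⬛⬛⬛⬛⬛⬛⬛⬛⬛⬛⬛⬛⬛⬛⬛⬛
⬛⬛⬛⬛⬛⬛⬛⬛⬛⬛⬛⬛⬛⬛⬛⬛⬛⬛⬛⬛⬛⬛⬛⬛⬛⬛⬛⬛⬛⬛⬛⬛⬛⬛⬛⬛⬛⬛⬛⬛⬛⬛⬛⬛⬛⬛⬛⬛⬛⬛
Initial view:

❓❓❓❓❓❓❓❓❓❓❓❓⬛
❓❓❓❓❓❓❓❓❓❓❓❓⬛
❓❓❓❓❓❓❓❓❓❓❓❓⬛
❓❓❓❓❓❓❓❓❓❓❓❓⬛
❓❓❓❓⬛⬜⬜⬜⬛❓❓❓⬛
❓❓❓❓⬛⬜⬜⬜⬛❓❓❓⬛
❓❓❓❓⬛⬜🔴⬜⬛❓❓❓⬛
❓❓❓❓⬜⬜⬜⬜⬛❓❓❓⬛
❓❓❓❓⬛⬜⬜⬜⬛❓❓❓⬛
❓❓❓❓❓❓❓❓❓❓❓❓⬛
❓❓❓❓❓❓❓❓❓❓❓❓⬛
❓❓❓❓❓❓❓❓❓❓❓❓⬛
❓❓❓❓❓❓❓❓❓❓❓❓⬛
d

❓❓❓❓❓❓❓❓❓❓❓⬛⬛
❓❓❓❓❓❓❓❓❓❓❓⬛⬛
❓❓❓❓❓❓❓❓❓❓❓⬛⬛
❓❓❓❓❓❓❓❓❓❓❓⬛⬛
❓❓❓⬛⬜⬜⬜⬛⬛❓❓⬛⬛
❓❓❓⬛⬜⬜⬜⬛⬛❓❓⬛⬛
❓❓❓⬛⬜⬜🔴⬛⬛❓❓⬛⬛
❓❓❓⬜⬜⬜⬜⬛⬛❓❓⬛⬛
❓❓❓⬛⬜⬜⬜⬛⬛❓❓⬛⬛
❓❓❓❓❓❓❓❓❓❓❓⬛⬛
❓❓❓❓❓❓❓❓❓❓❓⬛⬛
❓❓❓❓❓❓❓❓❓❓❓⬛⬛
❓❓❓❓❓❓❓❓❓❓❓⬛⬛

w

❓❓❓❓❓❓❓❓❓❓❓⬛⬛
❓❓❓❓❓❓❓❓❓❓❓⬛⬛
❓❓❓❓❓❓❓❓❓❓❓⬛⬛
❓❓❓❓❓❓❓❓❓❓❓⬛⬛
❓❓❓❓⬜🚪⬜⬛⬛❓❓⬛⬛
❓❓❓⬛⬜⬜⬜⬛⬛❓❓⬛⬛
❓❓❓⬛⬜⬜🔴⬛⬛❓❓⬛⬛
❓❓❓⬛⬜⬜⬜⬛⬛❓❓⬛⬛
❓❓❓⬜⬜⬜⬜⬛⬛❓❓⬛⬛
❓❓❓⬛⬜⬜⬜⬛⬛❓❓⬛⬛
❓❓❓❓❓❓❓❓❓❓❓⬛⬛
❓❓❓❓❓❓❓❓❓❓❓⬛⬛
❓❓❓❓❓❓❓❓❓❓❓⬛⬛

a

❓❓❓❓❓❓❓❓❓❓❓❓⬛
❓❓❓❓❓❓❓❓❓❓❓❓⬛
❓❓❓❓❓❓❓❓❓❓❓❓⬛
❓❓❓❓❓❓❓❓❓❓❓❓⬛
❓❓❓❓⬛⬜🚪⬜⬛⬛❓❓⬛
❓❓❓❓⬛⬜⬜⬜⬛⬛❓❓⬛
❓❓❓❓⬛⬜🔴⬜⬛⬛❓❓⬛
❓❓❓❓⬛⬜⬜⬜⬛⬛❓❓⬛
❓❓❓❓⬜⬜⬜⬜⬛⬛❓❓⬛
❓❓❓❓⬛⬜⬜⬜⬛⬛❓❓⬛
❓❓❓❓❓❓❓❓❓❓❓❓⬛
❓❓❓❓❓❓❓❓❓❓❓❓⬛
❓❓❓❓❓❓❓❓❓❓❓❓⬛

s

❓❓❓❓❓❓❓❓❓❓❓❓⬛
❓❓❓❓❓❓❓❓❓❓❓❓⬛
❓❓❓❓❓❓❓❓❓❓❓❓⬛
❓❓❓❓⬛⬜🚪⬜⬛⬛❓❓⬛
❓❓❓❓⬛⬜⬜⬜⬛⬛❓❓⬛
❓❓❓❓⬛⬜⬜⬜⬛⬛❓❓⬛
❓❓❓❓⬛⬜🔴⬜⬛⬛❓❓⬛
❓❓❓❓⬜⬜⬜⬜⬛⬛❓❓⬛
❓❓❓❓⬛⬜⬜⬜⬛⬛❓❓⬛
❓❓❓❓❓❓❓❓❓❓❓❓⬛
❓❓❓❓❓❓❓❓❓❓❓❓⬛
❓❓❓❓❓❓❓❓❓❓❓❓⬛
❓❓❓❓❓❓❓❓❓❓❓❓⬛

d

❓❓❓❓❓❓❓❓❓❓❓⬛⬛
❓❓❓❓❓❓❓❓❓❓❓⬛⬛
❓❓❓❓❓❓❓❓❓❓❓⬛⬛
❓❓❓⬛⬜🚪⬜⬛⬛❓❓⬛⬛
❓❓❓⬛⬜⬜⬜⬛⬛❓❓⬛⬛
❓❓❓⬛⬜⬜⬜⬛⬛❓❓⬛⬛
❓❓❓⬛⬜⬜🔴⬛⬛❓❓⬛⬛
❓❓❓⬜⬜⬜⬜⬛⬛❓❓⬛⬛
❓❓❓⬛⬜⬜⬜⬛⬛❓❓⬛⬛
❓❓❓❓❓❓❓❓❓❓❓⬛⬛
❓❓❓❓❓❓❓❓❓❓❓⬛⬛
❓❓❓❓❓❓❓❓❓❓❓⬛⬛
❓❓❓❓❓❓❓❓❓❓❓⬛⬛

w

❓❓❓❓❓❓❓❓❓❓❓⬛⬛
❓❓❓❓❓❓❓❓❓❓❓⬛⬛
❓❓❓❓❓❓❓❓❓❓❓⬛⬛
❓❓❓❓❓❓❓❓❓❓❓⬛⬛
❓❓❓⬛⬜🚪⬜⬛⬛❓❓⬛⬛
❓❓❓⬛⬜⬜⬜⬛⬛❓❓⬛⬛
❓❓❓⬛⬜⬜🔴⬛⬛❓❓⬛⬛
❓❓❓⬛⬜⬜⬜⬛⬛❓❓⬛⬛
❓❓❓⬜⬜⬜⬜⬛⬛❓❓⬛⬛
❓❓❓⬛⬜⬜⬜⬛⬛❓❓⬛⬛
❓❓❓❓❓❓❓❓❓❓❓⬛⬛
❓❓❓❓❓❓❓❓❓❓❓⬛⬛
❓❓❓❓❓❓❓❓❓❓❓⬛⬛

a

❓❓❓❓❓❓❓❓❓❓❓❓⬛
❓❓❓❓❓❓❓❓❓❓❓❓⬛
❓❓❓❓❓❓❓❓❓❓❓❓⬛
❓❓❓❓❓❓❓❓❓❓❓❓⬛
❓❓❓❓⬛⬜🚪⬜⬛⬛❓❓⬛
❓❓❓❓⬛⬜⬜⬜⬛⬛❓❓⬛
❓❓❓❓⬛⬜🔴⬜⬛⬛❓❓⬛
❓❓❓❓⬛⬜⬜⬜⬛⬛❓❓⬛
❓❓❓❓⬜⬜⬜⬜⬛⬛❓❓⬛
❓❓❓❓⬛⬜⬜⬜⬛⬛❓❓⬛
❓❓❓❓❓❓❓❓❓❓❓❓⬛
❓❓❓❓❓❓❓❓❓❓❓❓⬛
❓❓❓❓❓❓❓❓❓❓❓❓⬛

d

❓❓❓❓❓❓❓❓❓❓❓⬛⬛
❓❓❓❓❓❓❓❓❓❓❓⬛⬛
❓❓❓❓❓❓❓❓❓❓❓⬛⬛
❓❓❓❓❓❓❓❓❓❓❓⬛⬛
❓❓❓⬛⬜🚪⬜⬛⬛❓❓⬛⬛
❓❓❓⬛⬜⬜⬜⬛⬛❓❓⬛⬛
❓❓❓⬛⬜⬜🔴⬛⬛❓❓⬛⬛
❓❓❓⬛⬜⬜⬜⬛⬛❓❓⬛⬛
❓❓❓⬜⬜⬜⬜⬛⬛❓❓⬛⬛
❓❓❓⬛⬜⬜⬜⬛⬛❓❓⬛⬛
❓❓❓❓❓❓❓❓❓❓❓⬛⬛
❓❓❓❓❓❓❓❓❓❓❓⬛⬛
❓❓❓❓❓❓❓❓❓❓❓⬛⬛
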